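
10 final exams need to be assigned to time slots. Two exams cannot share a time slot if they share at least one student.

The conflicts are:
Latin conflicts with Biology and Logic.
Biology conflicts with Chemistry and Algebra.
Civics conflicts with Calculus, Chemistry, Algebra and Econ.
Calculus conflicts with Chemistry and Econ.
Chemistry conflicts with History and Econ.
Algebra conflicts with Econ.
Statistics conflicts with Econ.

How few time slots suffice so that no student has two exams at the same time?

4

Civics, Calculus, Chemistry, Econ pairwise conflict, so at least 4 time slots are needed.
4 time slots suffice: time slot 1 → {Biology, History, Econ, Logic}; time slot 2 → {Latin, Chemistry, Algebra, Statistics}; time slot 3 → {Civics}; time slot 4 → {Calculus}. Every pair that conflicts lands in different time slots.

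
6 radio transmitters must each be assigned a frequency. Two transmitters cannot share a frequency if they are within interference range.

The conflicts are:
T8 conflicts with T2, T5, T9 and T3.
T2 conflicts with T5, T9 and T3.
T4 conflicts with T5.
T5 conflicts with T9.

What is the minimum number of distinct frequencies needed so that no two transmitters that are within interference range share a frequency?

T8, T2, T5, T9 all conflict with each other, so at least 4 frequencies are needed.
Using 4 frequencies: T8=3, T2=2, T4=2, T5=1, T9=4, T3=1. Each listed conflict is separated.

4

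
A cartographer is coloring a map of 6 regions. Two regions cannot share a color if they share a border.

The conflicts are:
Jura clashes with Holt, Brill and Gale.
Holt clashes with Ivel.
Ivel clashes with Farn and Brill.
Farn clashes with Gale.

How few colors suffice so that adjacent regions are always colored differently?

The cycle Brill-Jura-Gale-Farn-Ivel-Brill has odd length 5, so it cannot be 2-colored; at least 3 colors are needed.
3 colors suffice: color 1 → {Jura, Ivel}; color 2 → {Holt, Brill, Gale}; color 3 → {Farn}. No two conflicting regions share a color.

3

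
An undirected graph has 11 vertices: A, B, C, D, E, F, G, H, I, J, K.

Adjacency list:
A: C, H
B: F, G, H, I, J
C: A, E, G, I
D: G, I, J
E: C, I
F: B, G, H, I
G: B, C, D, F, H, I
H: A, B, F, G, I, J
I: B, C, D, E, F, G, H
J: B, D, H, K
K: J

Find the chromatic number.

B, F, G, H, I are mutually adjacent (a clique of size 5), so at least 5 colors are needed.
One proper 5-coloring: A=1, B=4, C=2, D=2, E=3, F=5, G=3, H=2, I=1, J=1, K=2. Each edge has distinct colors on its endpoints.

5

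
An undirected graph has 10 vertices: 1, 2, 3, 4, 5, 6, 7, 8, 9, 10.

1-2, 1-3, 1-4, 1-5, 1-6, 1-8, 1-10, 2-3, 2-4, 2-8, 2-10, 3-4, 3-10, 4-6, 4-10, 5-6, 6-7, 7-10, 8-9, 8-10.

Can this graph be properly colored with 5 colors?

Yes

The chromatic number is 5. 1, 2, 3, 4, 10 are pairwise adjacent (a clique of size 5), so at least 5 colors are needed.
One proper 5-coloring: 1=red, 2=yellow, 3=purple, 4=green, 5=green, 6=blue, 7=red, 8=green, 9=red, 10=blue.
That is already a proper 5-coloring.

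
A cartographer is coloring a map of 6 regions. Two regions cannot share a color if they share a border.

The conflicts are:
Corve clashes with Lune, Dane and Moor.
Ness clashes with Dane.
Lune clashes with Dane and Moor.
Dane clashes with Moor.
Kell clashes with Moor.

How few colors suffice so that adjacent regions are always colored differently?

4

Corve, Lune, Dane, Moor all conflict with each other, so at least 4 colors are needed.
4 colors suffice: color 1 → {Dane, Kell}; color 2 → {Ness, Moor}; color 3 → {Corve}; color 4 → {Lune}. Every pair that conflicts lands in different colors.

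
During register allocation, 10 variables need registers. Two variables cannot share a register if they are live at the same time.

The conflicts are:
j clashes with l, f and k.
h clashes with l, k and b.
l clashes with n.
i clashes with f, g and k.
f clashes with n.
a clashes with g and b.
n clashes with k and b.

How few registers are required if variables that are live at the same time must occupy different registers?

2

f and n conflict, so at least 2 registers are needed.
2 registers suffice: register 1 → {j, h, i, a, n}; register 2 → {l, f, g, k, b}. Every pair that conflicts lands in different registers.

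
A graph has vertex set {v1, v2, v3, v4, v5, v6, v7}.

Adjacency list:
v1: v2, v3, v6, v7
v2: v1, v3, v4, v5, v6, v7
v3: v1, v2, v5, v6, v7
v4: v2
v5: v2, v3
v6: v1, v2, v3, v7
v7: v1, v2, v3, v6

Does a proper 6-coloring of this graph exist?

Yes

The chromatic number is 5. v1, v2, v3, v6, v7 are mutually adjacent (a clique of size 5), so at least 5 colors are needed.
A valid assignment using 5 colors: v1=4, v2=1, v3=2, v4=2, v5=3, v6=5, v7=3.
Since 6 ≥ 5, a proper 6-coloring certainly exists.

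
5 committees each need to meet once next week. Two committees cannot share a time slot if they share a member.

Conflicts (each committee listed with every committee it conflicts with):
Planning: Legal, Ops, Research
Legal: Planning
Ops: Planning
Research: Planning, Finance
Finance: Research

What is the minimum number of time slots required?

2

Planning and Research conflict, so at least 2 time slots are needed.
A valid assignment using 2 time slots: Planning=1, Legal=2, Ops=2, Research=2, Finance=1. Each listed conflict is separated.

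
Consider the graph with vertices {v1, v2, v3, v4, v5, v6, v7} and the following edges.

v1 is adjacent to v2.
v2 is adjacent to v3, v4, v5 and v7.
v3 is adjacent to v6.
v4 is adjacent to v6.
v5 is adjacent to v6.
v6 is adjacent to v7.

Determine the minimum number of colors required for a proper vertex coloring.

2

v4 and v6 are adjacent, so at least 2 colors are needed.
One proper 2-coloring: v1=2, v2=1, v3=2, v4=2, v5=2, v6=1, v7=2. No two adjacent vertices share a color.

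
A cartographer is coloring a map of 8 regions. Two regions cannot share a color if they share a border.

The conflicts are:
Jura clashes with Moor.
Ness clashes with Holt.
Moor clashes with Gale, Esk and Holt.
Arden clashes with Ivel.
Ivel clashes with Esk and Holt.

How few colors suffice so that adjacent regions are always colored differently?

Ness and Holt conflict, so at least 2 colors are needed.
2 colors suffice: color 1 → {Ness, Moor, Ivel}; color 2 → {Jura, Gale, Arden, Esk, Holt}. No two conflicting regions share a color.

2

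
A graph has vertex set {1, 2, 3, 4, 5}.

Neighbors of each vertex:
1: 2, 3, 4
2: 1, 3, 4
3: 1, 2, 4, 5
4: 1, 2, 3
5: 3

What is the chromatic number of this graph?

1, 2, 3, 4 are mutually adjacent (a clique of size 4), so at least 4 colors are needed.
4 colors suffice: color a → {3}; color b → {4, 5}; color c → {1}; color d → {2}. Every edge joins two different colors.

4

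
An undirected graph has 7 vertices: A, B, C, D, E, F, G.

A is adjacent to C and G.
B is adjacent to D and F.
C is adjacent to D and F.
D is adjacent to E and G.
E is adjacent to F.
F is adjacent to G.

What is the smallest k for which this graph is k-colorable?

B and F are adjacent, so at least 2 colors are needed.
2 colors suffice: color 1 → {A, D, F}; color 2 → {B, C, E, G}. Every edge joins two different colors.

2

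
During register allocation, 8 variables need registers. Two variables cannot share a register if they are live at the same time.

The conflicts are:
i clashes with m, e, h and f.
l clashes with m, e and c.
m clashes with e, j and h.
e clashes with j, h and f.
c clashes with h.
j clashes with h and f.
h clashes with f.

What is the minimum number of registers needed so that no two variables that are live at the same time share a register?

4

m, e, j, h are mutually in conflict, so at least 4 registers are needed.
4 registers suffice: i=4, l=1, m=3, e=2, c=2, j=4, h=1, f=3. No two conflicting variables share a register.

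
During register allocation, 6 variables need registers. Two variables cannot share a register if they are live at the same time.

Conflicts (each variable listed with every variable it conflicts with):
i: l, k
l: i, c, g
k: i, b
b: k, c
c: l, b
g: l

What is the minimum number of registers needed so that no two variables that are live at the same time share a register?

3

The cycle c-l-i-k-b-c has odd length 5, so it cannot be 2-colored; at least 3 registers are needed.
3 registers suffice: register 1 → {l, b}; register 2 → {i, c, g}; register 3 → {k}. No two conflicting variables share a register.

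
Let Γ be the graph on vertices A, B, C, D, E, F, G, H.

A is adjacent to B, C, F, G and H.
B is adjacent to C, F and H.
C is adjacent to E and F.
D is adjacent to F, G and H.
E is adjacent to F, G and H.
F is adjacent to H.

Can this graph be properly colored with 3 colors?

A, B, F, H form a clique, so at least 4 colors are needed.
So 3 colors are not enough.

No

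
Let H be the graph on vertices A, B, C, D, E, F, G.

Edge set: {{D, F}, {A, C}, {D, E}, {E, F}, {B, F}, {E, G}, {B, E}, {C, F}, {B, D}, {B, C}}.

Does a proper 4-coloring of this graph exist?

Yes

The chromatic number is 4. B, D, E, F form a clique, so at least 4 colors are needed.
4 colors suffice: color 1 → {A, B, G}; color 2 → {C, E}; color 3 → {F}; color 4 → {D}.
That is already a proper 4-coloring.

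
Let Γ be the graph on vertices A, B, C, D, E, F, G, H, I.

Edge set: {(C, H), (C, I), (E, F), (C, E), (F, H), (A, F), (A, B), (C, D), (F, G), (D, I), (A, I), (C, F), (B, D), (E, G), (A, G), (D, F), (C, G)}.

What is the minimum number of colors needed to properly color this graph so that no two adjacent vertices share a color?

C, E, F, G form a clique, so at least 4 colors are needed.
One proper 4-coloring: A=blue, B=red, C=blue, D=green, E=yellow, F=red, G=green, H=green, I=red. Every edge joins two different colors.

4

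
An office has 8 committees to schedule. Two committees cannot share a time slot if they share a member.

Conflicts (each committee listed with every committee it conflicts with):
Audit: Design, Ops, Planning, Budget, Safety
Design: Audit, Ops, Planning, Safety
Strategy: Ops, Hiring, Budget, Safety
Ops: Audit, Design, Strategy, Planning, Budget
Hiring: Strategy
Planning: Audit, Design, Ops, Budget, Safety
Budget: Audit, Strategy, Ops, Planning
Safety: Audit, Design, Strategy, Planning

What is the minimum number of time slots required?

Audit, Design, Ops, Planning pairwise conflict, so at least 4 time slots are needed.
Using 4 time slots: Audit=1, Design=4, Strategy=1, Ops=2, Hiring=2, Planning=3, Budget=4, Safety=2. No two conflicting committees share a time slot.

4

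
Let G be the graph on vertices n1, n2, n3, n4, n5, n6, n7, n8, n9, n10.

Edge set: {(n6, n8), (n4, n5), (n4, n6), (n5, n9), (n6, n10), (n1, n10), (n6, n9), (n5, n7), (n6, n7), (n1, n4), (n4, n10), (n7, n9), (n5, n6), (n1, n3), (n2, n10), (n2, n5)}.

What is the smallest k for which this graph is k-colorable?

4

n5, n6, n7, n9 are mutually adjacent (a clique of size 4), so at least 4 colors are needed.
One proper 4-coloring: n1=red, n2=red, n3=blue, n4=green, n5=blue, n6=red, n7=green, n8=blue, n9=yellow, n10=blue. No two adjacent vertices share a color.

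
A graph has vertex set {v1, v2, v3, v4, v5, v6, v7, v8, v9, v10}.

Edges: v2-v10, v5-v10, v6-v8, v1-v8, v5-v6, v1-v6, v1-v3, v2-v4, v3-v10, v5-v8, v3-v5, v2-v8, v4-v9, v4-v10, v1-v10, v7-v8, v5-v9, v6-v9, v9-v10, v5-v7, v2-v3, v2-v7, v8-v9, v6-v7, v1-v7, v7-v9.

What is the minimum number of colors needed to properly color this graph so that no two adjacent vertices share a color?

5

v5, v6, v7, v8, v9 are mutually adjacent (a clique of size 5), so at least 5 colors are needed.
One proper 5-coloring: v1=B, v2=B, v3=G, v4=Y, v5=B, v6=P, v7=Y, v8=R, v9=G, v10=R. No two adjacent vertices share a color.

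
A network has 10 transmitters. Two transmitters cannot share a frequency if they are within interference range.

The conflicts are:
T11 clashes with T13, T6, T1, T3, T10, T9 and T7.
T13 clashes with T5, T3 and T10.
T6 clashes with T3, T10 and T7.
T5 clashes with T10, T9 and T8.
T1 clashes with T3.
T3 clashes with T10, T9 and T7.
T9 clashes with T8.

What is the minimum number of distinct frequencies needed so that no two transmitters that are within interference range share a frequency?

T11, T6, T3, T7 all conflict with each other, so at least 4 frequencies are needed.
4 frequencies suffice: frequency 1 → {T5, T3}; frequency 2 → {T11, T8}; frequency 3 → {T1, T10, T9, T7}; frequency 4 → {T13, T6}. Each listed conflict is separated.

4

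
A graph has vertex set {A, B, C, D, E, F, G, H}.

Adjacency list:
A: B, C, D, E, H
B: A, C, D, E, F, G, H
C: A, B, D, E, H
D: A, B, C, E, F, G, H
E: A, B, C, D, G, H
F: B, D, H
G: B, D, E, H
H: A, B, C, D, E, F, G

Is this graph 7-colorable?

The chromatic number is 6. A, B, C, D, E, H form a clique, so at least 6 colors are needed.
A valid assignment using 6 colors: A=6, B=3, C=5, D=1, E=4, F=4, G=5, H=2.
Since 7 ≥ 6, a proper 7-coloring certainly exists.

Yes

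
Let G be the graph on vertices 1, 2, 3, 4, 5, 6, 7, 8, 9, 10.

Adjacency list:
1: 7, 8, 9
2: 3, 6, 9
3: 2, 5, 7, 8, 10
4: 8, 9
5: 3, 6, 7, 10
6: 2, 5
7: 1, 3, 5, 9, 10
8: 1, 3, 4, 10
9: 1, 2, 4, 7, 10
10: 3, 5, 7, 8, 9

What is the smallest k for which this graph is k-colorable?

4

3, 5, 7, 10 are pairwise adjacent (a clique of size 4), so at least 4 colors are needed.
4 colors suffice: color a → {3, 6, 9}; color b → {1, 2, 4, 10}; color c → {7, 8}; color d → {5}. Each edge has distinct colors on its endpoints.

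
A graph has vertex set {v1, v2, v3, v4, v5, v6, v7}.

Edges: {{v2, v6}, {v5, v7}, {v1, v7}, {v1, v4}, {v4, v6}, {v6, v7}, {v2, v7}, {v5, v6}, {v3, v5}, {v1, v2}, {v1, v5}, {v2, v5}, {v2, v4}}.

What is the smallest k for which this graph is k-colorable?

v2, v5, v6, v7 are pairwise adjacent (a clique of size 4), so at least 4 colors are needed.
A valid assignment using 4 colors: v1=3, v2=2, v3=2, v4=1, v5=1, v6=3, v7=4. Each edge has distinct colors on its endpoints.

4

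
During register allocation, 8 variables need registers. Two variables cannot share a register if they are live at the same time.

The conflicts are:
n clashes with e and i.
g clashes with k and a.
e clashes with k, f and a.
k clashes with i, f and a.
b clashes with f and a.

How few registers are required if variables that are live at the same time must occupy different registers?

e, k, f are mutually in conflict, so at least 3 registers are needed.
3 registers suffice: n=1, g=2, e=2, k=1, b=1, i=2, f=3, a=3. Each listed conflict is separated.

3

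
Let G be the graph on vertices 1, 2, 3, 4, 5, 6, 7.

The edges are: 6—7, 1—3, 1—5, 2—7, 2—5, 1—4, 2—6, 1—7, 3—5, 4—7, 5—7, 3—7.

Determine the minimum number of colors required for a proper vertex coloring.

1, 3, 5, 7 are pairwise adjacent (a clique of size 4), so at least 4 colors are needed.
One proper 4-coloring: 1=b, 2=b, 3=d, 4=c, 5=c, 6=c, 7=a. No two adjacent vertices share a color.

4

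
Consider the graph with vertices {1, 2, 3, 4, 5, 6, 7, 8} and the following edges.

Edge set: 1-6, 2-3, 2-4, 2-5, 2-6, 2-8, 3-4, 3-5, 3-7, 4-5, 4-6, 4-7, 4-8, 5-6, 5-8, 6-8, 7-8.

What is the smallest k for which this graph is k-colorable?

2, 4, 5, 6, 8 are mutually adjacent (a clique of size 5), so at least 5 colors are needed.
5 colors suffice: color a → {1, 4}; color b → {3, 8}; color c → {5, 7}; color d → {6}; color e → {2}. Each edge has distinct colors on its endpoints.

5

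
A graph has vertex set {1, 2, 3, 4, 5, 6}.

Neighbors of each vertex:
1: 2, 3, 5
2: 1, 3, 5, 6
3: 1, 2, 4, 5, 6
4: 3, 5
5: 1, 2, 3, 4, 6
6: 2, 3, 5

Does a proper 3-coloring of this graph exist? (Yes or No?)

No

1, 2, 3, 5 are pairwise adjacent (a clique of size 4), so at least 4 colors are needed.
So 3 colors are not enough.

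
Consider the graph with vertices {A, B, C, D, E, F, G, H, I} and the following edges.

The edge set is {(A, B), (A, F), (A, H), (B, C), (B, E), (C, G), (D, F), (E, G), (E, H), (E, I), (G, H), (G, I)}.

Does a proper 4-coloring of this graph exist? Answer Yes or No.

The chromatic number is 3. E, G, H are pairwise adjacent, so at least 3 colors are needed.
3 colors suffice: color 1 → {A, D, G}; color 2 → {C, E, F}; color 3 → {B, H, I}.
Since 4 ≥ 3, a proper 4-coloring certainly exists.

Yes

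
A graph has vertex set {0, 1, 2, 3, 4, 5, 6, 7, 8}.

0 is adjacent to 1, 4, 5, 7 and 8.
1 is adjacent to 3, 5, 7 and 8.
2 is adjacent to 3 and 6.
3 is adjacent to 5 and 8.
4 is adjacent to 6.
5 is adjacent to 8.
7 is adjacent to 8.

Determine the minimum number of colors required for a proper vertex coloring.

4

1, 3, 5, 8 are mutually adjacent (a clique of size 4), so at least 4 colors are needed.
4 colors suffice: color a → {0, 3, 6}; color b → {2, 4, 8}; color c → {1}; color d → {5, 7}. Each edge has distinct colors on its endpoints.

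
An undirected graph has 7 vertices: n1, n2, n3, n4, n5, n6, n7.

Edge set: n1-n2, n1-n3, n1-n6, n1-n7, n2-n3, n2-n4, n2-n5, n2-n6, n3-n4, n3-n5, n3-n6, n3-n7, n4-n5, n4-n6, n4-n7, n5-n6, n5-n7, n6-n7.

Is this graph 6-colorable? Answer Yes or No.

The chromatic number is 5. n3, n4, n5, n6, n7 are pairwise adjacent (a clique of size 5), so at least 5 colors are needed.
5 colors suffice: color 1 → {n3}; color 2 → {n6}; color 3 → {n2, n7}; color 4 → {n1, n4}; color 5 → {n5}.
Since 6 ≥ 5, a proper 6-coloring certainly exists.

Yes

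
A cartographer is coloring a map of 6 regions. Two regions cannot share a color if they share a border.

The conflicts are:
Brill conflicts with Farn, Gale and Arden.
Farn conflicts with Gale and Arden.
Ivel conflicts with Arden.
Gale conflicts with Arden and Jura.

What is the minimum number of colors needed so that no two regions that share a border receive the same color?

4

Brill, Farn, Gale, Arden all conflict with each other, so at least 4 colors are needed.
One proper 4-coloring: Brill=3, Farn=4, Ivel=2, Gale=2, Arden=1, Jura=1. Each listed conflict is separated.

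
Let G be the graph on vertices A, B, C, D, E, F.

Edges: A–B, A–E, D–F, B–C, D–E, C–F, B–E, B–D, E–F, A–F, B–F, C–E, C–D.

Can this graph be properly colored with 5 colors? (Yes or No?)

Yes

The chromatic number is 5. B, C, D, E, F are pairwise adjacent (a clique of size 5), so at least 5 colors are needed.
A valid assignment using 5 colors: A=4, B=3, C=5, D=4, E=2, F=1.
That is already a proper 5-coloring.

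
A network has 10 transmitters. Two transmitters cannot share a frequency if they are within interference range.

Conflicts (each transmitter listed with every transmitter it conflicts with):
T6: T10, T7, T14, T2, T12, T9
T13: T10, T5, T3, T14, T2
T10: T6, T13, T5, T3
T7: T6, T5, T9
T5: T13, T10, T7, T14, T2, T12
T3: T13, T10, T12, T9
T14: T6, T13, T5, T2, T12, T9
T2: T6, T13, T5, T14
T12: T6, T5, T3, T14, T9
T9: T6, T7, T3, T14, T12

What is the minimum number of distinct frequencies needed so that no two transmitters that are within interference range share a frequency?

T6, T14, T12, T9 are mutually in conflict, so at least 4 frequencies are needed.
4 frequencies suffice: frequency 1 → {T10, T7, T14}; frequency 2 → {T6, T5, T3}; frequency 3 → {T13, T9}; frequency 4 → {T2, T12}. Every pair that conflicts lands in different frequencies.

4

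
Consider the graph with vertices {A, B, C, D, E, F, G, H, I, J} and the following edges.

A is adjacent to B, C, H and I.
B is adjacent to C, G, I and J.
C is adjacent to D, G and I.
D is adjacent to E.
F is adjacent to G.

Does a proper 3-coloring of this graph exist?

No

A, B, C, I are pairwise adjacent (a clique of size 4), so at least 4 colors are needed.
So 3 colors are not enough.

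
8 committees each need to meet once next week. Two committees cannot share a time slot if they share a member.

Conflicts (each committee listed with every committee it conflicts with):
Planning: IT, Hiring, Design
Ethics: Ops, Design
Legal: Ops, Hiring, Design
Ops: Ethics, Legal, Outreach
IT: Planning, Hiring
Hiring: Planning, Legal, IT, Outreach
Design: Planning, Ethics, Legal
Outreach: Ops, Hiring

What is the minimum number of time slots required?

3

Planning, IT, Hiring all conflict with each other, so at least 3 time slots are needed.
3 time slots suffice: Planning=2, Ethics=2, Legal=2, Ops=1, IT=3, Hiring=1, Design=1, Outreach=2. Each listed conflict is separated.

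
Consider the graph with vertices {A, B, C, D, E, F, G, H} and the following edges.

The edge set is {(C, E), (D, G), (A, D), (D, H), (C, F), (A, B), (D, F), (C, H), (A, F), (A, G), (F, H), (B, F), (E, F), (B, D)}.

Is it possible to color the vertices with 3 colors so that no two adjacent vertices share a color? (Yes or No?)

A, B, D, F are pairwise adjacent (a clique of size 4), so at least 4 colors are needed.
So 3 colors are not enough.

No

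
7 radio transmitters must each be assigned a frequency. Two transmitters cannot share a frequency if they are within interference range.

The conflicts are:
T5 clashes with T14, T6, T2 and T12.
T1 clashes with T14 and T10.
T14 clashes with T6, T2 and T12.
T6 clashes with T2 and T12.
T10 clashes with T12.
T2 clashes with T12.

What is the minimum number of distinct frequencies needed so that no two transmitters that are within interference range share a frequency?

T5, T14, T6, T2, T12 pairwise conflict, so at least 5 frequencies are needed.
Using 5 frequencies: T5=3, T1=2, T14=1, T6=5, T10=1, T2=4, T12=2. Each listed conflict is separated.

5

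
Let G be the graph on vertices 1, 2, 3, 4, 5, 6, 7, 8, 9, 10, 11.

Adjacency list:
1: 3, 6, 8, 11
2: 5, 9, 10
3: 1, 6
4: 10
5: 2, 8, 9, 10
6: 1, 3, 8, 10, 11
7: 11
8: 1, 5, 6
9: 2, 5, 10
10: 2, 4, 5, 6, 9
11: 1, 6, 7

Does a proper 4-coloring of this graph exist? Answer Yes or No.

Yes

The chromatic number is 4. 2, 5, 9, 10 are mutually adjacent (a clique of size 4), so at least 4 colors are needed.
4 colors suffice: 1=blue, 2=green, 3=green, 4=red, 5=red, 6=red, 7=red, 8=green, 9=yellow, 10=blue, 11=green.
That is already a proper 4-coloring.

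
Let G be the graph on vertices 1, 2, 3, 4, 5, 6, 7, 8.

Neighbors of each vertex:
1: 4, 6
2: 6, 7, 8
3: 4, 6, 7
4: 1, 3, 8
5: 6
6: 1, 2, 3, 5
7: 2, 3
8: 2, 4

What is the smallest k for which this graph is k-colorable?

The cycle 3-7-2-8-4-3 has odd length 5, so it cannot be 2-colored; at least 3 colors are needed.
A valid assignment using 3 colors: 1=blue, 2=blue, 3=blue, 4=red, 5=blue, 6=red, 7=red, 8=green. Each edge has distinct colors on its endpoints.

3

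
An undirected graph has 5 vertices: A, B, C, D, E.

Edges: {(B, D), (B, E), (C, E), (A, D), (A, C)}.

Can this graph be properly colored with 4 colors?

Yes

The chromatic number is 3. The cycle C-E-B-D-A-C has odd length 5, so it cannot be 2-colored; at least 3 colors are needed.
3 colors suffice: A=blue, B=red, C=red, D=green, E=blue.
Since 4 ≥ 3, a proper 4-coloring certainly exists.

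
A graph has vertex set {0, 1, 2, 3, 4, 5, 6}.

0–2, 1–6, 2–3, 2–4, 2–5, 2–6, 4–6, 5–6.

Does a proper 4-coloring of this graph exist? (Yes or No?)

Yes

The chromatic number is 3. 2, 5, 6 are mutually adjacent, so at least 3 colors are needed.
3 colors suffice: color a → {1, 2}; color b → {0, 3, 6}; color c → {4, 5}.
Since 4 ≥ 3, a proper 4-coloring certainly exists.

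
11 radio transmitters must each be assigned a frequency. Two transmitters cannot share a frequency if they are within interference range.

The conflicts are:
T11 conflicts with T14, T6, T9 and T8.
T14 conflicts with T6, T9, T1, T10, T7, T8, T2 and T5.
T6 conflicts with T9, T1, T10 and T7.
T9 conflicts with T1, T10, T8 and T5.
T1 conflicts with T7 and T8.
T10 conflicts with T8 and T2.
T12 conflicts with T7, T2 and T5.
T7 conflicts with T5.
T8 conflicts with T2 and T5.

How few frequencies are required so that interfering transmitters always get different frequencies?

4

T14, T9, T8, T5 are mutually in conflict, so at least 4 frequencies are needed.
4 frequencies suffice: frequency 1 → {T14, T12}; frequency 2 → {T9, T7, T2}; frequency 3 → {T6, T8}; frequency 4 → {T11, T1, T10, T5}. Each listed conflict is separated.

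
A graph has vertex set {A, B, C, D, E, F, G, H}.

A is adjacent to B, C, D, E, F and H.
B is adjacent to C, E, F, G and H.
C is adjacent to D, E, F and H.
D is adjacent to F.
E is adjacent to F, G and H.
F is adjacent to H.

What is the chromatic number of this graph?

A, B, C, E, F, H are pairwise adjacent (a clique of size 6), so at least 6 colors are needed.
6 colors suffice: color 1 → {B, D}; color 2 → {E}; color 3 → {F, G}; color 4 → {A}; color 5 → {C}; color 6 → {H}. No two adjacent vertices share a color.

6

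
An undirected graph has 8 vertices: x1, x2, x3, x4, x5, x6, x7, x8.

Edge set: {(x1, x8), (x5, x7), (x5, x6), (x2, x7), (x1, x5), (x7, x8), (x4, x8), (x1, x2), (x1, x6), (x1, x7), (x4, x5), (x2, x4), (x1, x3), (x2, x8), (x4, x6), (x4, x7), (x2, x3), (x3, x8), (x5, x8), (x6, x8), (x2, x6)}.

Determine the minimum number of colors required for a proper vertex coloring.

x1, x2, x3, x8 are pairwise adjacent (a clique of size 4), so at least 4 colors are needed.
One proper 4-coloring: x1=B, x2=G, x3=Y, x4=B, x5=G, x6=Y, x7=Y, x8=R. No two adjacent vertices share a color.

4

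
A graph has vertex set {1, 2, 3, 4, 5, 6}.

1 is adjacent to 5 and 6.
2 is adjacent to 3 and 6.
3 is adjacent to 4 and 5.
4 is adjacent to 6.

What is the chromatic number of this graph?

The cycle 2-6-1-5-3-2 has odd length 5, so it cannot be 2-colored; at least 3 colors are needed.
3 colors suffice: color red → {3, 6}; color blue → {1, 2, 4}; color green → {5}. No two adjacent vertices share a color.

3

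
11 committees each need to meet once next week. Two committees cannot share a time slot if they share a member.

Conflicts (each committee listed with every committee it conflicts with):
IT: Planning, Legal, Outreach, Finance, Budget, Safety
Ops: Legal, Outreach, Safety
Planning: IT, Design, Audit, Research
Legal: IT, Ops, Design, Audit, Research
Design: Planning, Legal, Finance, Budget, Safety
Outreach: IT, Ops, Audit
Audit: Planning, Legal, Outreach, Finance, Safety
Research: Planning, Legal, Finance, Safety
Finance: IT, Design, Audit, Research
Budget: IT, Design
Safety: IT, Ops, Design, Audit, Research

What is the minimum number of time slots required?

2

IT and Legal conflict, so at least 2 time slots are needed.
A valid assignment using 2 time slots: IT=1, Ops=1, Planning=2, Legal=2, Design=1, Outreach=2, Audit=1, Research=1, Finance=2, Budget=2, Safety=2. No two conflicting committees share a time slot.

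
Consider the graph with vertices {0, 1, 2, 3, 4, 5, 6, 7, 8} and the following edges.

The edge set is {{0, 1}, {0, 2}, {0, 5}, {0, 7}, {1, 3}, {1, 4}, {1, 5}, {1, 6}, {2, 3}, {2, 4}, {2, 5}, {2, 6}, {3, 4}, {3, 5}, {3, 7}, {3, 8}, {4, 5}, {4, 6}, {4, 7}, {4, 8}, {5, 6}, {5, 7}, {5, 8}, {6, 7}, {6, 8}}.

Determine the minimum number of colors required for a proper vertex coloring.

1, 3, 4, 5 form a clique, so at least 4 colors are needed.
4 colors suffice: 0=blue, 1=yellow, 2=yellow, 3=green, 4=blue, 5=red, 6=green, 7=yellow, 8=yellow. Every edge joins two different colors.

4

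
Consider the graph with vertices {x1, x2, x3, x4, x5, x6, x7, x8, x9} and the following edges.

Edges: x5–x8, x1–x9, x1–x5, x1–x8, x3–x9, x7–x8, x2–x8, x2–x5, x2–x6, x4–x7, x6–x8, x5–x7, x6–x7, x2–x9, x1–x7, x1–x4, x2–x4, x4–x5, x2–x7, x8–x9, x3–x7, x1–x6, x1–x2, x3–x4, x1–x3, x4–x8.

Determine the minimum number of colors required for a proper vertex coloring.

6

x1, x2, x4, x5, x7, x8 form a clique, so at least 6 colors are needed.
One proper 6-coloring: x1=1, x2=2, x3=2, x4=5, x5=6, x6=5, x7=4, x8=3, x9=4. Each edge has distinct colors on its endpoints.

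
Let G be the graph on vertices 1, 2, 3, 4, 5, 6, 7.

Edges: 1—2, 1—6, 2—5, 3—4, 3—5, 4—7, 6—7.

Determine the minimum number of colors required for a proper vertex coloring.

3

The cycle 6-7-4-3-5-2-1-6 has odd length 7, so it cannot be 2-colored; at least 3 colors are needed.
3 colors suffice: color a → {1, 3, 7}; color b → {2, 4, 6}; color c → {5}. Every edge joins two different colors.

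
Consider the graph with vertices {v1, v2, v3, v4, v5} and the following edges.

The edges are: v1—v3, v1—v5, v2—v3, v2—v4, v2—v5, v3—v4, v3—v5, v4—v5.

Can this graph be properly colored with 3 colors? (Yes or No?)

v2, v3, v4, v5 form a clique, so at least 4 colors are needed.
So 3 colors are not enough.

No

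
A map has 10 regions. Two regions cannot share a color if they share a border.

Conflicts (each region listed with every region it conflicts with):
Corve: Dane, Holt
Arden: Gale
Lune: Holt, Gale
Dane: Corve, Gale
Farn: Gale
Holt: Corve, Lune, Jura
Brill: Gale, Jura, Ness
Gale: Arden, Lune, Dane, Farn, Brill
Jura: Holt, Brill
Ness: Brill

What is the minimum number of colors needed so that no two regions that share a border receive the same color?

3

The cycle Dane-Corve-Holt-Lune-Gale-Dane has odd length 5, so it cannot be 2-colored; at least 3 colors are needed.
3 colors suffice: color 1 → {Holt, Gale, Ness}; color 2 → {Arden, Lune, Dane, Farn, Brill}; color 3 → {Corve, Jura}. No two conflicting regions share a color.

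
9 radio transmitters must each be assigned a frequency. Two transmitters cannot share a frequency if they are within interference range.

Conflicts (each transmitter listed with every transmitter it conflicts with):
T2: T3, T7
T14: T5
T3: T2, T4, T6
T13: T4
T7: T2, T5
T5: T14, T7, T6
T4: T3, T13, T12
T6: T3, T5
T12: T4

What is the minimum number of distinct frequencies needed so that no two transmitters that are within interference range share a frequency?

The cycle T7-T2-T3-T6-T5-T7 has odd length 5, so it cannot be 2-colored; at least 3 frequencies are needed.
3 frequencies suffice: frequency 1 → {T3, T13, T5, T12}; frequency 2 → {T2, T14, T4, T6}; frequency 3 → {T7}. No two conflicting transmitters share a frequency.

3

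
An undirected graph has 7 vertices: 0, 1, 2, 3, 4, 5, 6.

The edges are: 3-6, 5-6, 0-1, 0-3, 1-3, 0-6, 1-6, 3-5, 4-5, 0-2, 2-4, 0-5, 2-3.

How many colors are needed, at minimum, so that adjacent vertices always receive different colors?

0, 3, 5, 6 are pairwise adjacent (a clique of size 4), so at least 4 colors are needed.
4 colors suffice: color red → {0, 4}; color blue → {3}; color green → {2, 6}; color yellow → {1, 5}. No two adjacent vertices share a color.

4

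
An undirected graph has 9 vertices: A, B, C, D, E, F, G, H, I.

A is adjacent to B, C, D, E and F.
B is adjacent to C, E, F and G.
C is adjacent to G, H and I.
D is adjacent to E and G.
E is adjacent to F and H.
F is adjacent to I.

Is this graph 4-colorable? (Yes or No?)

The chromatic number is 4. A, B, E, F are pairwise adjacent (a clique of size 4), so at least 4 colors are needed.
4 colors suffice: A=3, B=1, C=2, D=1, E=2, F=4, G=3, H=1, I=1.
That is already a proper 4-coloring.

Yes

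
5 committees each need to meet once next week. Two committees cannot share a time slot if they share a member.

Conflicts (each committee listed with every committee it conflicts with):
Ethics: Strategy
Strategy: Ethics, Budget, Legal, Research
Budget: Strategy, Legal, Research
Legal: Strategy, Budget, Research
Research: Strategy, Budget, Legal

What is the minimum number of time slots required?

4

Strategy, Budget, Legal, Research are mutually in conflict, so at least 4 time slots are needed.
4 time slots suffice: time slot 1 → {Strategy}; time slot 2 → {Ethics, Legal}; time slot 3 → {Budget}; time slot 4 → {Research}. Every pair that conflicts lands in different time slots.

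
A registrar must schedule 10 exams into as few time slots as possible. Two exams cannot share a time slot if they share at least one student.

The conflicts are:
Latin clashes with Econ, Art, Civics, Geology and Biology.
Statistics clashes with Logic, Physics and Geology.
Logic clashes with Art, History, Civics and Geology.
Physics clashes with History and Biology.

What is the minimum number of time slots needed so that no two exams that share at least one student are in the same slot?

3

Statistics, Logic, Geology all conflict with each other, so at least 3 time slots are needed.
Using 3 time slots: Latin=1, Statistics=2, Econ=2, Logic=1, Physics=1, Art=2, History=2, Civics=2, Geology=3, Biology=2. Every pair that conflicts lands in different time slots.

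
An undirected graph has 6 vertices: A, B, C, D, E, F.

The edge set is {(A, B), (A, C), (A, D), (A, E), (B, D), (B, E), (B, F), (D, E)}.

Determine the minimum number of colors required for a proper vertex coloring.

A, B, D, E are mutually adjacent (a clique of size 4), so at least 4 colors are needed.
4 colors suffice: color 1 → {B, C}; color 2 → {A, F}; color 3 → {D}; color 4 → {E}. Every edge joins two different colors.

4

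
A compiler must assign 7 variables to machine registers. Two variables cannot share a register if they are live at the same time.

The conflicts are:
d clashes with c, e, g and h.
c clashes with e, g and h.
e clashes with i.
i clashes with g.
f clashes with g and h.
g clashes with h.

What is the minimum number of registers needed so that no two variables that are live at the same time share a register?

d, c, g, h are mutually in conflict, so at least 4 registers are needed.
4 registers suffice: register 1 → {e, g}; register 2 → {d, i, f}; register 3 → {h}; register 4 → {c}. Every pair that conflicts lands in different registers.

4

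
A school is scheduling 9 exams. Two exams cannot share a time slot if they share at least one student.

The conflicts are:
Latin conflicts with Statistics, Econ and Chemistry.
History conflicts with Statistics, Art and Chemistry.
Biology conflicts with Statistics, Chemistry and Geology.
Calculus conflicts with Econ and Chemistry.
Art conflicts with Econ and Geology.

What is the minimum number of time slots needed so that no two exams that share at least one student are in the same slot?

3

The cycle Art-History-Statistics-Biology-Geology-Art has odd length 5, so it cannot be 2-colored; at least 3 time slots are needed.
Using 3 time slots: Latin=2, History=3, Biology=2, Statistics=1, Calculus=2, Art=2, Econ=1, Chemistry=1, Geology=1. No two conflicting exams share a time slot.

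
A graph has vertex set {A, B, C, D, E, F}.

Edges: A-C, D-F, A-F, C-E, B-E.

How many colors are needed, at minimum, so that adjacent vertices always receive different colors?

2

A and C are adjacent, so at least 2 colors are needed.
2 colors suffice: color red → {B, C, F}; color blue → {A, D, E}. No two adjacent vertices share a color.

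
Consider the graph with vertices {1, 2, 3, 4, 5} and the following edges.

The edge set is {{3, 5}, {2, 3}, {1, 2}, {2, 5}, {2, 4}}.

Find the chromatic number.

3

2, 3, 5 form a triangle, so at least 3 colors are needed.
One proper 3-coloring: 1=blue, 2=red, 3=green, 4=blue, 5=blue. Every edge joins two different colors.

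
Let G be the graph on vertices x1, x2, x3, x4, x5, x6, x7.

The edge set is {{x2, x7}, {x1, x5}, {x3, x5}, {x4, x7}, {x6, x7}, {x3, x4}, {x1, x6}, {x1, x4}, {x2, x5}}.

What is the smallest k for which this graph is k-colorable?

3

The cycle x7-x4-x1-x5-x2-x7 has odd length 5, so it cannot be 2-colored; at least 3 colors are needed.
3 colors suffice: x1=1, x2=3, x3=1, x4=2, x5=2, x6=2, x7=1. Every edge joins two different colors.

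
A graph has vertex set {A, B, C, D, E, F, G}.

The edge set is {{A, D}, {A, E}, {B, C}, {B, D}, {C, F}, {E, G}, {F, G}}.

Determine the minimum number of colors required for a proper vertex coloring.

The cycle A-D-B-C-F-G-E-A has odd length 7, so it cannot be 2-colored; at least 3 colors are needed.
3 colors suffice: color red → {A, C, G}; color blue → {B, E, F}; color green → {D}. No two adjacent vertices share a color.

3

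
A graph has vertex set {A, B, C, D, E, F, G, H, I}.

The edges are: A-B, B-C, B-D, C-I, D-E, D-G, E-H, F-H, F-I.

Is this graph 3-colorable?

Yes

The chromatic number is 3. The cycle D-B-C-I-F-H-E-D has odd length 7, so it cannot be 2-colored; at least 3 colors are needed.
One proper 3-coloring: A=1, B=2, C=3, D=1, E=2, F=2, G=2, H=1, I=1.
That is already a proper 3-coloring.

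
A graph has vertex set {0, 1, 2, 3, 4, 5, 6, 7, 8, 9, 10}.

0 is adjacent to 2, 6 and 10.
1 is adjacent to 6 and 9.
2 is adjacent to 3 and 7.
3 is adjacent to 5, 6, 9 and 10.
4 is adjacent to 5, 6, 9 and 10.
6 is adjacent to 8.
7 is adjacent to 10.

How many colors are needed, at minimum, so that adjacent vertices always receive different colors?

3 and 5 are adjacent, so at least 2 colors are needed.
A valid assignment using 2 colors: 0=blue, 1=blue, 2=red, 3=blue, 4=blue, 5=red, 6=red, 7=blue, 8=blue, 9=red, 10=red. Every edge joins two different colors.

2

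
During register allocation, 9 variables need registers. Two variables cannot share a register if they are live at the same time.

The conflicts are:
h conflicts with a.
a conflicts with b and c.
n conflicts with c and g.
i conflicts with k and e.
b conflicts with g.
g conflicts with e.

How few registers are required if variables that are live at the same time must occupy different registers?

3

The cycle g-b-a-c-n-g has odd length 5, so it cannot be 2-colored; at least 3 registers are needed.
3 registers suffice: h=2, a=1, n=3, i=1, b=2, c=2, g=1, k=2, e=2. Every pair that conflicts lands in different registers.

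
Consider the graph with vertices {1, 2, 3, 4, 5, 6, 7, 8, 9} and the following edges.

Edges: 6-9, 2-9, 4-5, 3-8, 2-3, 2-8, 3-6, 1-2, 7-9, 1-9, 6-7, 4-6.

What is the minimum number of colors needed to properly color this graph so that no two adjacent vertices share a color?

6, 7, 9 form a triangle, so at least 3 colors are needed.
3 colors suffice: color a → {3, 4, 9}; color b → {2, 5, 6}; color c → {1, 7, 8}. Every edge joins two different colors.

3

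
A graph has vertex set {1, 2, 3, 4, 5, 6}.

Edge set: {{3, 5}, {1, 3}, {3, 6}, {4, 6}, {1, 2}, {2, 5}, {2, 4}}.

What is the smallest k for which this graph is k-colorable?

The cycle 5-3-6-4-2-5 has odd length 5, so it cannot be 2-colored; at least 3 colors are needed.
One proper 3-coloring: 1=blue, 2=red, 3=red, 4=green, 5=blue, 6=blue. Every edge joins two different colors.

3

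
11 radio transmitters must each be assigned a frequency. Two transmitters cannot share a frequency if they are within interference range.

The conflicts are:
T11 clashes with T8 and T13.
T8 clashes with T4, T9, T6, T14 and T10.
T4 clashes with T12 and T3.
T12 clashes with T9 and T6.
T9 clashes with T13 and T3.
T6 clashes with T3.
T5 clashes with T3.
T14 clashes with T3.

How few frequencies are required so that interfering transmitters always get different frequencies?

T12 and T6 conflict, so at least 2 frequencies are needed.
2 frequencies suffice: frequency 1 → {T8, T12, T13, T3}; frequency 2 → {T11, T4, T9, T6, T5, T14, T10}. Every pair that conflicts lands in different frequencies.

2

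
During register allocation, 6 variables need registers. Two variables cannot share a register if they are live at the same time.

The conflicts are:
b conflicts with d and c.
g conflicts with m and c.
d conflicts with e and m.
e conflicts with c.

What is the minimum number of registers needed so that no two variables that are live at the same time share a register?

3

The cycle c-e-d-m-g-c has odd length 5, so it cannot be 2-colored; at least 3 registers are needed.
Using 3 registers: b=2, g=3, d=1, e=2, m=2, c=1. Every pair that conflicts lands in different registers.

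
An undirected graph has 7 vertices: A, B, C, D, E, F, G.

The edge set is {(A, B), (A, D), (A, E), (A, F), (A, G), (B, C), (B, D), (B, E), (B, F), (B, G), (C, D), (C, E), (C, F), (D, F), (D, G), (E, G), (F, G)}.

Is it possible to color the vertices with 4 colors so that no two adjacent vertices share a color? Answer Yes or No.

A, B, D, F, G are mutually adjacent (a clique of size 5), so at least 5 colors are needed.
So 4 colors are not enough.

No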